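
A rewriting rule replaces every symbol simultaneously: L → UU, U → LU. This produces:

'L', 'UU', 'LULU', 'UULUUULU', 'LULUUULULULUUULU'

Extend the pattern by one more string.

UULUUULULULUUULUUULUUULULULUUULU

Applying the rule to each of the 16 symbols of LULUUULULULUUULU gives the pieces UU LU UU LU LU LU UU LU UU LU UU LU LU LU UU LU, which concatenate to the answer.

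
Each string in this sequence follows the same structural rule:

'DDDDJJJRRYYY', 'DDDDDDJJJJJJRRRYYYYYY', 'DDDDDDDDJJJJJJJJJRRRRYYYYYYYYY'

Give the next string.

DDDDDDDDDDJJJJJJJJJJJJRRRRRYYYYYYYYYYYY

The n-th term is 2n+2 D's then 3n J's then n+1 R's then 3n Y's (n = 1, 2, …).
Setting n = 4 gives 10, 12, 5, 12 characters in each block.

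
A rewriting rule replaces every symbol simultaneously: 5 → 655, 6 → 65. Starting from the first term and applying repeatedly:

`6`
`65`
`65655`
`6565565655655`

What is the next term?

Replace each of the 13 characters of 6565565655655 in place — 65 655 65 655 655 65 655 65 655 655 65 655 655 — and concatenate.

6565565655655656556565565565655655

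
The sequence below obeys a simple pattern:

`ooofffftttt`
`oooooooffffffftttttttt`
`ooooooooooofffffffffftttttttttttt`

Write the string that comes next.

Reading off run lengths: o runs 3, 7, 11; f runs 4, 7, 10; t runs 4, 8, 12 — each is linear in n (n = 1, 2, …).
At n = 4 the blocks have lengths 15, 13, 16.

oooooooooooooooffffffffffffftttttttttttttttt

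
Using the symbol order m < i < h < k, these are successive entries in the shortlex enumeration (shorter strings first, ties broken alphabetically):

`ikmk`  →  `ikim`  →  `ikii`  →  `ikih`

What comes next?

Find the rightmost character of ikih below k, bump it to the next letter, and reset everything to its right to m.

ikik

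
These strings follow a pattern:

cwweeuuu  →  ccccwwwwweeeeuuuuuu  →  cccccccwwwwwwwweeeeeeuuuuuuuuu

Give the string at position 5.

Term n consists of 3n-2 c's, followed by 3n-1 w's, followed by 2n e's, followed by 3n u's (n = 1, 2, …).
At n = 5 the blocks have lengths 13, 14, 10, 15.

cccccccccccccwwwwwwwwwwwwwweeeeeeeeeeuuuuuuuuuuuuuuu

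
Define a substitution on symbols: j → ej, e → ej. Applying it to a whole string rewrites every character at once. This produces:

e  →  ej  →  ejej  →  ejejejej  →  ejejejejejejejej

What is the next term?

Rewriting the 16 symbols of ejejejejejejejej one by one yields ej ej ej ej ej ej ej ej ej ej ej ej ej ej ej ej; concatenated:

ejejejejejejejejejejejejejejejej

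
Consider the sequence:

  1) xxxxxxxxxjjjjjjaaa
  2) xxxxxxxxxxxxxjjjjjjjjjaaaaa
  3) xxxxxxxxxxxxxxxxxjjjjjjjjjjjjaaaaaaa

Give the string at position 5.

xxxxxxxxxxxxxxxxxxxxxxxxxjjjjjjjjjjjjjjjjjjaaaaaaaaaaa

Term n consists of 4n+1 x's, followed by 3n j's, followed by 2n-1 a's, where the shown terms are n = 2, 3, 4.
At n = 6 the blocks have lengths 25, 18, 11.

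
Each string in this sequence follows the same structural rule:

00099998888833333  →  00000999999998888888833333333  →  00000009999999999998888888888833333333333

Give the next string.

00000000099999999999999998888888888888833333333333333

Each string has the form 0^{2n+1} 9^{4n} 8^{3n+2} 3^{3n+2} (n = 1, 2, …).
At n = 4 the blocks have lengths 9, 16, 14, 14.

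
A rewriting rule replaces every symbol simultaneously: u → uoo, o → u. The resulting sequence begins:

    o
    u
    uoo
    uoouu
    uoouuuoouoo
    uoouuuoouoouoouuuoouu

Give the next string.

Applying the rule to each of the 21 symbols of uoouuuoouoouoouuuoouu gives the pieces uoo u u uoo uoo uoo u u uoo u u uoo u u uoo uoo uoo u u uoo uoo, which concatenate to the answer.

uoouuuoouoouoouuuoouuuoouuuoouoouoouuuoouoo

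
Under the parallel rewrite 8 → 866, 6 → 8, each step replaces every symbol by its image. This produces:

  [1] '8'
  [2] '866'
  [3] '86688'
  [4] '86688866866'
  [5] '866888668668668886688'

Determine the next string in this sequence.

8668886686686688866888668886686686688866866

Replace each of the 21 characters of 866888668668668886688 in place — 866 8 8 866 866 866 8 8 866 8 8 866 8 8 866 866 866 8 8 866 866 — and concatenate.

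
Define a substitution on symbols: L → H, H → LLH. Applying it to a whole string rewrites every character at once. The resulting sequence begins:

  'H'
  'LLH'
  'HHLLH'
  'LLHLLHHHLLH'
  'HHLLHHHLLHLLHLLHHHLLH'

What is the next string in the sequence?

Replace each of the 21 characters of HHLLHHHLLHLLHLLHHHLLH in place — LLH LLH H H LLH LLH LLH H H LLH H H LLH H H LLH LLH LLH H H LLH — and concatenate.

LLHLLHHHLLHLLHLLHHHLLHHHLLHHHLLHLLHLLHHHLLH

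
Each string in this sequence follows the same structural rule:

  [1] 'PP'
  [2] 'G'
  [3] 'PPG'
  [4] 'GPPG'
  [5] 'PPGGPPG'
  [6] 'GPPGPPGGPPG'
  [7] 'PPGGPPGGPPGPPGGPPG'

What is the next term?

GPPGPPGGPPGPPGGPPGGPPGPPGGPPG

From term 3 onward, concatenate the second-to-last term with the last: PP·G = PPG, G·PPG = GPPG, …
Continuing: GPPGPPGGPPG · PPGGPPGGPPGPPGGPPG gives term 8.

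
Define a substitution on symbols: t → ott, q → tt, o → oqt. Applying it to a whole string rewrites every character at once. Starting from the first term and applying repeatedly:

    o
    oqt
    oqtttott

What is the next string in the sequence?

oqtttottottottoqtottott

Expanding oqtttott: o→oqt, q→tt, t→ott, t→ott, t→ott, o→oqt, t→ott, t→ott. Concatenated: oqt tt ott ott ott oqt ott ott.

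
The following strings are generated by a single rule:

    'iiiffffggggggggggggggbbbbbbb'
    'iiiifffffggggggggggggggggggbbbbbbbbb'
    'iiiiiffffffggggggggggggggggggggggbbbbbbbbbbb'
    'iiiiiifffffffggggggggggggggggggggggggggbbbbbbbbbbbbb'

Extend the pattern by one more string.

iiiiiiiffffffffggggggggggggggggggggggggggggggbbbbbbbbbbbbbbb

The n-th term is n i's then n+1 f's then 4n+2 g's then 2n+1 b's, where the shown terms are n = 3, 4, 5, 6.
At n = 7 the blocks have lengths 7, 8, 30, 15.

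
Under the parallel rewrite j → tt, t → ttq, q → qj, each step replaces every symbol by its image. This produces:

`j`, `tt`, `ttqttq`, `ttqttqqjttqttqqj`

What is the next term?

Rewriting the 16 symbols of ttqttqqjttqttqqj one by one yields ttq ttq qj ttq ttq qj qj tt ttq ttq qj ttq ttq qj qj tt; concatenated:

ttqttqqjttqttqqjqjttttqttqqjttqttqqjqjtt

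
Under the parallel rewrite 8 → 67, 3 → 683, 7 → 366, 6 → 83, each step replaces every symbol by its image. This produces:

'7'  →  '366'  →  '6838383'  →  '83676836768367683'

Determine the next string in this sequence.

67683833668367683833668367683833668367683

Applying the rule to each of the 17 symbols of 83676836768367683 gives the pieces 67 683 83 366 83 67 683 83 366 83 67 683 83 366 83 67 683, which concatenate to the answer.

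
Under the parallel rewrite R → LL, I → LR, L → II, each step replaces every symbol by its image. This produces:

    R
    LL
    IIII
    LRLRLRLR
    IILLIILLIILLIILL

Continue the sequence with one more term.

LRLRIIIILRLRIIIILRLRIIIILRLRIIII

Replace each of the 16 characters of IILLIILLIILLIILL in place — LR LR II II LR LR II II LR LR II II LR LR II II — and concatenate.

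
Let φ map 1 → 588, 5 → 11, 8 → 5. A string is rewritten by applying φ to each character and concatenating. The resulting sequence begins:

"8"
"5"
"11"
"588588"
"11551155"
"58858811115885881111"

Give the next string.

Replace each of the 20 characters of 58858811115885881111 in place — 11 5 5 11 5 5 588 588 588 588 11 5 5 11 5 5 588 588 588 588 — and concatenate.

1155115558858858858811551155588588588588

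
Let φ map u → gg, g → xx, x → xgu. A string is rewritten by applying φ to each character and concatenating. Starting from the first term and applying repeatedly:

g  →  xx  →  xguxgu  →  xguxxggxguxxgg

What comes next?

Rewriting the 14 symbols of xguxxggxguxxgg one by one yields xgu xx gg xgu xgu xx xx xgu xx gg xgu xgu xx xx; concatenated:

xguxxggxguxguxxxxxguxxggxguxguxxxx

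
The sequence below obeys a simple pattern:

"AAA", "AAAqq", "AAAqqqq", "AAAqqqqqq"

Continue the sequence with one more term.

The strings grow by a fixed suffix qq each time.
Applying this once more to AAAqqqqqq:

AAAqqqqqqqq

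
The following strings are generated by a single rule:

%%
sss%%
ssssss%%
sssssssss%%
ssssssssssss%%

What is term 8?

sssssssssssssssssssss%%

The strings grow by a fixed prefix sss each time.
From ssssssssssss%%, 3 further steps: ssssssssssss%% → sssssssssssssss%% → ssssssssssssssssss%% → (answer).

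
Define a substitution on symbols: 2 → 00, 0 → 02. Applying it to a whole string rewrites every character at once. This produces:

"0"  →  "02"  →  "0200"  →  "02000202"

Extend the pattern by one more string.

Expanding 02000202: 0→02, 2→00, 0→02, 0→02, 0→02, 2→00, 0→02, 2→00. Concatenated: 02 00 02 02 02 00 02 00.

0200020202000200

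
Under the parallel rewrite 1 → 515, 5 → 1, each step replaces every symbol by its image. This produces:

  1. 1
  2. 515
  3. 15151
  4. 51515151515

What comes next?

151515151515151515151

Rewriting each symbol of 51515151515: 5→1, 1→515, 5→1, 1→515, 5→1, 1→515, 5→1, 1→515, 5→1, 1→515, 5→1, which concatenates to 1 515 1 515 1 515 1 515 1 515 1.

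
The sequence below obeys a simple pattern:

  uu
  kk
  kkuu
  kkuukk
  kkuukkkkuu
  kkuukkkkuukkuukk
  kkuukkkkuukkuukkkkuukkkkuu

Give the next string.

kkuukkkkuukkuukkkkuukkkkuukkuukkkkuukkuukk

Each term (from the third on) is the previous term followed by the one before it: term 3 = kk·uu = kkuu.
So term 8 is kkuukkkkuukkuukkkkuukkkkuu·kkuukkkkuukkuukk.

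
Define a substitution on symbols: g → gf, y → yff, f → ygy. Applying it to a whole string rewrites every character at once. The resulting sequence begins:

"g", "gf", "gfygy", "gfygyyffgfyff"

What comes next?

gfygyyffgfyffyffygyygygfygyyffygyygy

Replace each of the 13 characters of gfygyyffgfyff in place — gf ygy yff gf yff yff ygy ygy gf ygy yff ygy ygy — and concatenate.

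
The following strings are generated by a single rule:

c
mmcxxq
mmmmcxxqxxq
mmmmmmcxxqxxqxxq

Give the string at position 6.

Every step adds mm to the front and xxq to the end of the previous string.
From mmmmmmcxxqxxqxxq, 2 further steps: mmmmmmcxxqxxqxxq → mmmmmmmmcxxqxxqxxqxxq → (answer).

mmmmmmmmmmcxxqxxqxxqxxqxxq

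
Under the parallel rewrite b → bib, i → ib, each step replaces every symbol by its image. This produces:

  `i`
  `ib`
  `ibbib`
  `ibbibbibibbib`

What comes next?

φ(ibbibbibibbib) expands symbol-by-symbol to ib bib bib ib bib bib ib bib ib bib bib ib bib; joining the 13 pieces gives the next term.

ibbibbibibbibbibibbibibbibbibibbib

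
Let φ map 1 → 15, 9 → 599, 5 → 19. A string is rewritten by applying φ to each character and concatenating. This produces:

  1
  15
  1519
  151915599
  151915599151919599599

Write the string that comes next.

151915599151919599599151915599155991959959919599599

φ(151915599151919599599) expands symbol-by-symbol to 15 19 15 599 15 19 19 599 599 15 19 15 599 15 599 19 599 599 19 599 599; joining the 21 pieces gives the next term.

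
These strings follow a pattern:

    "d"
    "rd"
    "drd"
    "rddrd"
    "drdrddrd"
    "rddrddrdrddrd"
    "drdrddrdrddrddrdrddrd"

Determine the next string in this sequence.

rddrddrdrddrddrdrddrdrddrddrdrddrd

This is a Fibonacci-style word recurrence s(k) = s(k−2)·s(k−1): e.g. d·rd = drd.
The next term joins rddrddrdrddrd and drdrddrdrddrddrdrddrd.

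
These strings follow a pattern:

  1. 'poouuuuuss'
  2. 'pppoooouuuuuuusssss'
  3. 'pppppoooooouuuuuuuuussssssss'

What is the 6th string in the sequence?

Reading off run lengths: p runs 1, 3, 5; o runs 2, 4, 6; u runs 5, 7, 9; s runs 2, 5, 8 — each is linear in n (n = 1, 2, …).
At n = 6 the blocks have lengths 11, 12, 15, 17.

pppppppppppoooooooooooouuuuuuuuuuuuuuusssssssssssssssss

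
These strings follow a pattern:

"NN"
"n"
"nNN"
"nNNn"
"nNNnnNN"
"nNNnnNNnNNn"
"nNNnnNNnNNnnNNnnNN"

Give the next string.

Each term (from the third on) is the previous term followed by the one before it: term 3 = n·NN = nNN.
The next term joins nNNnnNNnNNnnNNnnNN and nNNnnNNnNNn.

nNNnnNNnNNnnNNnnNNnNNnnNNnNNn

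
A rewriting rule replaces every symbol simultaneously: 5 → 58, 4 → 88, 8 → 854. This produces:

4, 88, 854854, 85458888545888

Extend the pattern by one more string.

854588858854854854854588858854854854

Applying the rule to each of the 14 symbols of 85458888545888 gives the pieces 854 58 88 58 854 854 854 854 58 88 58 854 854 854, which concatenate to the answer.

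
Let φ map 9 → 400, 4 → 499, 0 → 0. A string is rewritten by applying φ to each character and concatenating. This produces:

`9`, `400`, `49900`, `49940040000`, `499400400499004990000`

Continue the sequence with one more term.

4994004004990049900499400400004994004000000

φ(499400400499004990000) expands symbol-by-symbol to 499 400 400 499 0 0 499 0 0 499 400 400 0 0 499 400 400 0 0 0 0; joining the 21 pieces gives the next term.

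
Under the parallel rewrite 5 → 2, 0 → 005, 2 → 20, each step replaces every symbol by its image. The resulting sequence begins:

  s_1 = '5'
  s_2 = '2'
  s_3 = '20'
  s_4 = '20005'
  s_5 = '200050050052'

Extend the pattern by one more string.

2000500500520050052005005220

Apply φ to 200050050052 symbol by symbol: 2→20, 0→005, 0→005, 0→005, 5→2, 0→005, 0→005, 5→2, 0→005, 0→005, 5→2, 2→20; joined: 20 005 005 005 2 005 005 2 005 005 2 20.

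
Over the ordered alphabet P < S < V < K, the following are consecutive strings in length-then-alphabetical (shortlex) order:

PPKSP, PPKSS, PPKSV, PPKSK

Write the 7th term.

Continuing the enumeration 3 steps past PPKSK: PPKSK → PPKVP → PPKVS → (answer).

PPKVV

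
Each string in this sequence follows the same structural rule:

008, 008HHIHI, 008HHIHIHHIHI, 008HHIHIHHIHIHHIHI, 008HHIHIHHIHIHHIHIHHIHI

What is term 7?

008HHIHIHHIHIHHIHIHHIHIHHIHIHHIHI

Every step adds HHIHI to the end: s(k+1) = s(k)·HHIHI.
From 008HHIHIHHIHIHHIHIHHIHI, 2 further steps: 008HHIHIHHIHIHHIHIHHIHI → 008HHIHIHHIHIHHIHIHHIHIHHIHI → (answer).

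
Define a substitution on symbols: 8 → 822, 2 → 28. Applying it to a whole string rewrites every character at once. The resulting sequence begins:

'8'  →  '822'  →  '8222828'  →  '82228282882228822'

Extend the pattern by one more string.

82228282882228822288228222828288228222828

Replace each of the 17 characters of 82228282882228822 in place — 822 28 28 28 822 28 822 28 822 822 28 28 28 822 822 28 28 — and concatenate.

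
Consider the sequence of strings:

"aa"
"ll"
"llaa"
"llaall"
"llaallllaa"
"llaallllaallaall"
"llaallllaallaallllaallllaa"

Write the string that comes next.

llaallllaallaallllaallllaallaallllaallaall

This is a Fibonacci-style word recurrence s(k) = s(k−1)·s(k−2): e.g. ll·aa = llaa.
So term 8 is llaallllaallaallllaallllaa·llaallllaallaall.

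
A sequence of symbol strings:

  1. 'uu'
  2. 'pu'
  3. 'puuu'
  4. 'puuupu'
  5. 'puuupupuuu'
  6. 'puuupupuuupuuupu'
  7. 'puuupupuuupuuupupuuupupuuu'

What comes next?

puuupupuuupuuupupuuupupuuupuuupupuuupuuupu

Each term (from the third on) is the previous term followed by the one before it: term 3 = pu·uu = puuu.
Continuing: puuupupuuupuuupupuuupupuuu · puuupupuuupuuupu gives term 8.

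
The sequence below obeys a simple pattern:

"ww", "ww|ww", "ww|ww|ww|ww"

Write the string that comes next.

ww|ww|ww|ww|ww|ww|ww|ww

Every step duplicates the string with '|' between the halves.
So the next term is two copies of ww|ww|ww|ww with '|' between the halves.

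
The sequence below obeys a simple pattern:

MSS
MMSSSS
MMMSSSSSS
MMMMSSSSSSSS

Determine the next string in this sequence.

MMMMMSSSSSSSSSS

Term n consists of n M's, followed by 2n S's (n = 1, 2, …).
For the next term, n = 5, so the run lengths are 5, 10.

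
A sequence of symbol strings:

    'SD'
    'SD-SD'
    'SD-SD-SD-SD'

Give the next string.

SD-SD-SD-SD-SD-SD-SD-SD

Every step duplicates the string with '-' between the halves.
One more doubling of SD-SD-SD-SD gives the answer.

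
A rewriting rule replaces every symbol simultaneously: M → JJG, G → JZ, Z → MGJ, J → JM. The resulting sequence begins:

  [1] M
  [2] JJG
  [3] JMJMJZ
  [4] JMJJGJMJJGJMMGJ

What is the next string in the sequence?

JMJJGJMJMJZJMJJGJMJMJZJMJJGJJGJZJM

φ(JMJJGJMJJGJMMGJ) expands symbol-by-symbol to JM JJG JM JM JZ JM JJG JM JM JZ JM JJG JJG JZ JM; joining the 15 pieces gives the next term.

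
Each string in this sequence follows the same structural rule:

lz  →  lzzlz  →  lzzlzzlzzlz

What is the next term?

lzzlzzlzzlzzlzzlzzlzzlz

Each string is two copies of the previous one joined by 'z'.
One more doubling of lzzlzzlzzlz gives the answer.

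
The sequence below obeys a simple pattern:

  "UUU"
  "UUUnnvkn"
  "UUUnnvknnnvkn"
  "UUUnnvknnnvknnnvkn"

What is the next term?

Each term is the previous one with nnvkn appended.
One more step from UUUnnvknnnvknnnvkn gives the answer.

UUUnnvknnnvknnnvknnnvkn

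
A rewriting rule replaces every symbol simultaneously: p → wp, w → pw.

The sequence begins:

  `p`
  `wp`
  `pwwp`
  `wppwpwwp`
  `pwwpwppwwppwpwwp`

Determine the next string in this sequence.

Rewriting the 16 symbols of pwwpwppwwppwpwwp one by one yields wp pw pw wp pw wp wp pw pw wp wp pw wp pw pw wp; concatenated:

wppwpwwppwwpwppwpwwpwppwwppwpwwp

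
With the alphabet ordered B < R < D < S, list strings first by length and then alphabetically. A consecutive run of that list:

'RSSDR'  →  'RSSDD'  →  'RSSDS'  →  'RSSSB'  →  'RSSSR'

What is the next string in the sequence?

RSSSD

Find the rightmost character of RSSSR below S, bump it to the next letter, and reset everything to its right to B.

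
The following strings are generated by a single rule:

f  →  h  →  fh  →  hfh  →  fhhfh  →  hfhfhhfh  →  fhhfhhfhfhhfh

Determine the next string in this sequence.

From term 3 onward, concatenate the second-to-last term with the last: f·h = fh, h·fh = hfh, …
The next term joins hfhfhhfh and fhhfhhfhfhhfh.

hfhfhhfhfhhfhhfhfhhfh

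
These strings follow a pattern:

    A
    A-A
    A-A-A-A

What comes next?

Each string is two copies of the previous one joined by '-'.
One more doubling of A-A-A-A gives the answer.

A-A-A-A-A-A-A-A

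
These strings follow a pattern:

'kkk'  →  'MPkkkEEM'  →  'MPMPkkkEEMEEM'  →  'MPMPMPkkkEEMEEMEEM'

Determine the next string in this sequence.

Every step adds MP to the front and EEM to the end of the previous string.
So the next term is MP·MPMPMPkkkEEMEEMEEM·EEM.

MPMPMPMPkkkEEMEEMEEMEEM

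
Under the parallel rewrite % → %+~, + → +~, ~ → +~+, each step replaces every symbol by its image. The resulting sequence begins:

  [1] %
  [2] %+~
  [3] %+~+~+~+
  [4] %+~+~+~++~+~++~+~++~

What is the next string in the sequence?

%+~+~+~++~+~++~+~++~+~+~++~+~++~+~+~++~+~++~+~+~+

φ(%+~+~+~++~+~++~+~++~) expands symbol-by-symbol to %+~ +~ +~+ +~ +~+ +~ +~+ +~ +~ +~+ +~ +~+ +~ +~ +~+ +~ +~+ +~ +~ +~+; joining the 20 pieces gives the next term.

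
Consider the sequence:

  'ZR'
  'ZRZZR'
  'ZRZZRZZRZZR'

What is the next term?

s(k+1) = s(k)·Z·s(k) — each term doubles the last with 'Z' between the halves.
Doubling ZRZZRZZRZZR with 'Z' between the halves:

ZRZZRZZRZZRZZRZZRZZRZZR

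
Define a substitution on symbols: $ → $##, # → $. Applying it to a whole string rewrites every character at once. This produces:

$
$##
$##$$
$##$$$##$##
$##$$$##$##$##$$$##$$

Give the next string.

φ($##$$$##$##$##$$$##$$) expands symbol-by-symbol to $## $ $ $## $## $## $ $ $## $ $ $## $ $ $## $## $## $ $ $## $##; joining the 21 pieces gives the next term.

$##$$$##$##$##$$$##$$$##$$$##$##$##$$$##$##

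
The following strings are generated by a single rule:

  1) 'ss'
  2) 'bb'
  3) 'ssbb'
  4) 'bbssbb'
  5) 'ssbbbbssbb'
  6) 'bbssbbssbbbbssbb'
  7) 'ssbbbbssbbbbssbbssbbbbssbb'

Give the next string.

bbssbbssbbbbssbbssbbbbssbbbbssbbssbbbbssbb

This is a Fibonacci-style word recurrence s(k) = s(k−2)·s(k−1): e.g. ss·bb = ssbb.
So term 8 is bbssbbssbbbbssbb·ssbbbbssbbbbssbbssbbbbssbb.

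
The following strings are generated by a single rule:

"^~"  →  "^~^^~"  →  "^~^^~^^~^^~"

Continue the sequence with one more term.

s(k+1) = s(k)·^·s(k) — each term doubles the last with '^' between the halves.
So the next term is two copies of ^~^^~^^~^^~ with '^' between the halves.

^~^^~^^~^^~^^~^^~^^~^^~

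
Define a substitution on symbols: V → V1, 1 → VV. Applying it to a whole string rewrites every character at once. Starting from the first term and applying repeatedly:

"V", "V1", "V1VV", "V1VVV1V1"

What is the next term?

Rewriting each symbol of V1VVV1V1: V→V1, 1→VV, V→V1, V→V1, V→V1, 1→VV, V→V1, 1→VV, which concatenates to V1 VV V1 V1 V1 VV V1 VV.

V1VVV1V1V1VVV1VV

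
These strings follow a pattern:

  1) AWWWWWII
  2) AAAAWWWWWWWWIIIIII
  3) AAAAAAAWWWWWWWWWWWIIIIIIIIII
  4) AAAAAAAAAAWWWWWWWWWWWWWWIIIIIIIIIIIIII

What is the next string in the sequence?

AAAAAAAAAAAAAWWWWWWWWWWWWWWWWWIIIIIIIIIIIIIIIIII

The n-th term is 3n-2 A's then 3n+2 W's then 4n-2 I's (n = 1, 2, …).
For the next term, n = 5, so the run lengths are 13, 17, 18.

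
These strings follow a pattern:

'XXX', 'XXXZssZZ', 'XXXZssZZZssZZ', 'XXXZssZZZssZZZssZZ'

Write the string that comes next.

XXXZssZZZssZZZssZZZssZZ

Every step adds ZssZZ to the end: s(k+1) = s(k)·ZssZZ.
One more step from XXXZssZZZssZZZssZZ gives the answer.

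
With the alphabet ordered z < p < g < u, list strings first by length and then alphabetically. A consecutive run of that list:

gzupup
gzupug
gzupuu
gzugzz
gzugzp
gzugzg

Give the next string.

gzugzu

Treat gzugzg as a base-4 numeral over the given alphabet and add one, carrying through any trailing u's.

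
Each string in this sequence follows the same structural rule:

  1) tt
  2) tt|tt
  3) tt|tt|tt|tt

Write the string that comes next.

tt|tt|tt|tt|tt|tt|tt|tt

Each string is two copies of the previous one joined by '|'.
So the next term is two copies of tt|tt|tt|tt with '|' between the halves.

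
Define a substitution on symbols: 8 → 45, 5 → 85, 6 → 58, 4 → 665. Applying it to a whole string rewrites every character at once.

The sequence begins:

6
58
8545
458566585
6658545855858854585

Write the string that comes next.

5858854585665854585854585454585665854585

Applying the rule to each of the 19 symbols of 6658545855858854585 gives the pieces 58 58 85 45 85 665 85 45 85 85 45 85 45 45 85 665 85 45 85, which concatenate to the answer.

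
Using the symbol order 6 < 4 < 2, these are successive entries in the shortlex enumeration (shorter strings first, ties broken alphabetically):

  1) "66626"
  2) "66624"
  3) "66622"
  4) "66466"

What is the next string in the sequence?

66464

Find the rightmost character of 66466 below 2, bump it to the next letter, and reset everything to its right to 6.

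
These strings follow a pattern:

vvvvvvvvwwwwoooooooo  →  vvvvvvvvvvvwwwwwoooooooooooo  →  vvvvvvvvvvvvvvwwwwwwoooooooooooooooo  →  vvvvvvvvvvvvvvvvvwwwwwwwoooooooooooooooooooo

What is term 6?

vvvvvvvvvvvvvvvvvvvvvvvwwwwwwwwwoooooooooooooooooooooooooooo

The n-th term is 3n+2 v's then n+2 w's then 4n o's, where the shown terms are n = 2, 3, 4, 5.
For term 6, n = 7, so the run lengths are 23, 9, 28.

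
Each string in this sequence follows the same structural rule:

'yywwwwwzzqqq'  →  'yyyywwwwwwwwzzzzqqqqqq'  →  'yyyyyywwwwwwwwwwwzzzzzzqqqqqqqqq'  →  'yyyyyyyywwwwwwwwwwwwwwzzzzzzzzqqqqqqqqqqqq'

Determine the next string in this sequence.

Reading off run lengths: y runs 2, 4, 6, 8; w runs 5, 8, 11, 14; z runs 2, 4, 6, 8; q runs 3, 6, 9, 12 — each is linear in n (n = 1, 2, …).
For the next term, n = 5, so the run lengths are 10, 17, 10, 15.

yyyyyyyyyywwwwwwwwwwwwwwwwwzzzzzzzzzzqqqqqqqqqqqqqqq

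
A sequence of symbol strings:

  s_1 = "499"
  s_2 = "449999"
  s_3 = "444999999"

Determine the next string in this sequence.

444499999999

Reading off run lengths: 4 runs 1, 2, 3; 9 runs 2, 4, 6 — each is linear in n (n = 1, 2, …).
Setting n = 4 gives 4, 8 characters in each block.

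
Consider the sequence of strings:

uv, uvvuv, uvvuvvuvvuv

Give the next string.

uvvuvvuvvuvvuvvuvvuvvuv

Every step duplicates the string with 'v' between the halves.
So the next term is two copies of uvvuvvuvvuv with 'v' between the halves.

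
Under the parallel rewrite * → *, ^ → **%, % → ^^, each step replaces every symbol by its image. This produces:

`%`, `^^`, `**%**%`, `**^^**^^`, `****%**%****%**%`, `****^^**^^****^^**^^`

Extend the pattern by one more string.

Applying the rule to each of the 20 symbols of ****^^**^^****^^**^^ gives the pieces * * * * **% **% * * **% **% * * * * **% **% * * **% **%, which concatenate to the answer.

******%**%****%**%******%**%****%**%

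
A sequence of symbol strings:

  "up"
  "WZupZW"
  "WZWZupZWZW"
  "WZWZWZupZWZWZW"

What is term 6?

WZWZWZWZWZupZWZWZWZWZW

Each term wraps the previous one in WZ on the left and ZW on the right.
From WZWZWZupZWZWZW, 2 further steps: WZWZWZupZWZWZW → WZWZWZWZupZWZWZWZW → (answer).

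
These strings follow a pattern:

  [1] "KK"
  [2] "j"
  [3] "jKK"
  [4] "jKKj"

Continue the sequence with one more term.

jKKjjKK

From term 3 onward, concatenate the last term with the second-to-last: j·KK = jKK, jKK·j = jKKj, …
So term 5 is jKKj·jKK.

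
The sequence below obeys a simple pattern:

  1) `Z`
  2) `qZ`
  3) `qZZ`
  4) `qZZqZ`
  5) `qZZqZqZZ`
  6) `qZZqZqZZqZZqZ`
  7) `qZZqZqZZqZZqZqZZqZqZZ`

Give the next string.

qZZqZqZZqZZqZqZZqZqZZqZZqZqZZqZZqZ

This is a Fibonacci-style word recurrence s(k) = s(k−1)·s(k−2): e.g. qZ·Z = qZZ.
The next term joins qZZqZqZZqZZqZqZZqZqZZ and qZZqZqZZqZZqZ.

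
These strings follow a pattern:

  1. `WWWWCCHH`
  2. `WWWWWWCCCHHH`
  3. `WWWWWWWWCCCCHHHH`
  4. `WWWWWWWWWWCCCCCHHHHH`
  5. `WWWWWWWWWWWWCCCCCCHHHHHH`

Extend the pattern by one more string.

Each string has the form W^{2n} C^{n} H^{n}, where the shown terms are n = 2, 3, 4, 5, 6.
At n = 7 the blocks have lengths 14, 7, 7.

WWWWWWWWWWWWWWCCCCCCCHHHHHHH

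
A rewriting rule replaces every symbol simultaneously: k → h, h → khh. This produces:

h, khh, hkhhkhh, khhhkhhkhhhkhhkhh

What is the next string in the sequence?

Rewriting the 17 symbols of khhhkhhkhhhkhhkhh one by one yields h khh khh khh h khh khh h khh khh khh h khh khh h khh khh; concatenated:

hkhhkhhkhhhkhhkhhhkhhkhhkhhhkhhkhhhkhhkhh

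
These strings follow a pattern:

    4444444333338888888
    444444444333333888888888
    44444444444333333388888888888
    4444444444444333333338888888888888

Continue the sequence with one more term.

444444444444444333333333888888888888888

The n-th term is 2n+1 4's then n+2 3's then 2n+1 8's, where the shown terms are n = 3, 4, 5, 6.
For the next term, n = 7, so the run lengths are 15, 9, 15.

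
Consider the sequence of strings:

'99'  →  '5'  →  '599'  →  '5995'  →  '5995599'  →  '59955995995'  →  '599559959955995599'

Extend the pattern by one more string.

This is a Fibonacci-style word recurrence s(k) = s(k−1)·s(k−2): e.g. 5·99 = 599.
So term 8 is 599559959955995599·59955995995.

59955995995599559959955995995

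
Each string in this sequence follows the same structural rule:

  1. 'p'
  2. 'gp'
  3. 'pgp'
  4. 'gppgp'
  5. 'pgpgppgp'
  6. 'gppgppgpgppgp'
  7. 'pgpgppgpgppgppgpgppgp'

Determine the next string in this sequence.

This is a Fibonacci-style word recurrence s(k) = s(k−2)·s(k−1): e.g. p·gp = pgp.
So term 8 is gppgppgpgppgp·pgpgppgpgppgppgpgppgp.

gppgppgpgppgppgpgppgpgppgppgpgppgp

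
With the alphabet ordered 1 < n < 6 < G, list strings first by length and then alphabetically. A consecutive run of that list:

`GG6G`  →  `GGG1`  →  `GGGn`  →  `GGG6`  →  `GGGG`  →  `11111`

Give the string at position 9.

Advancing 3 positions from 11111 through 11111 → 1111n → 11116 reaches term 9.

1111G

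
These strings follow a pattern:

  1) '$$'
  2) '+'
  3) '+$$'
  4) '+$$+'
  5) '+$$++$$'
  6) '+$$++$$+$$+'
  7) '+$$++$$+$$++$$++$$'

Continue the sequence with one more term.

+$$++$$+$$++$$++$$+$$++$$+$$+

Each term (from the third on) is the previous term followed by the one before it: term 3 = +·$$ = +$$.
So term 8 is +$$++$$+$$++$$++$$·+$$++$$+$$+.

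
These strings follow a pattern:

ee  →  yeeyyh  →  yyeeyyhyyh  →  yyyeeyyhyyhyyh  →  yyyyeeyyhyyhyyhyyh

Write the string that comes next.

yyyyyeeyyhyyhyyhyyhyyh

s(k+1) = y·s(k)·yyh, so each term gains y as a prefix and yyh as a suffix.
One more step from yyyyeeyyhyyhyyhyyh gives the answer.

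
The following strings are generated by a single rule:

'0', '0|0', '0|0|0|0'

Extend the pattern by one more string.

0|0|0|0|0|0|0|0

s(k+1) = s(k)·|·s(k) — each term doubles the last with '|' between the halves.
So the next term is two copies of 0|0|0|0 with '|' between the halves.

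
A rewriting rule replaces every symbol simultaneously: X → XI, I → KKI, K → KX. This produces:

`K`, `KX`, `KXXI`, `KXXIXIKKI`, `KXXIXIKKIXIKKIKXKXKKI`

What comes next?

KXXIXIKKIXIKKIKXKXKKIXIKKIKXKXKKIKXXIKXXIKXKXKKI

Replace each of the 21 characters of KXXIXIKKIXIKKIKXKXKKI in place — KX XI XI KKI XI KKI KX KX KKI XI KKI KX KX KKI KX XI KX XI KX KX KKI — and concatenate.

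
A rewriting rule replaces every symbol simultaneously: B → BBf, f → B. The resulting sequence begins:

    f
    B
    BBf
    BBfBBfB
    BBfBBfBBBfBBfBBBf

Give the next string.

Rewriting the 17 symbols of BBfBBfBBBfBBfBBBf one by one yields BBf BBf B BBf BBf B BBf BBf BBf B BBf BBf B BBf BBf BBf B; concatenated:

BBfBBfBBBfBBfBBBfBBfBBfBBBfBBfBBBfBBfBBfB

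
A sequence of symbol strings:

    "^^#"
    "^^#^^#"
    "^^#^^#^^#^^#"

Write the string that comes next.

^^#^^#^^#^^#^^#^^#^^#^^#

s(k+1) = s(k)·s(k) — each term doubles the last.
One more doubling of ^^#^^#^^#^^# gives the answer.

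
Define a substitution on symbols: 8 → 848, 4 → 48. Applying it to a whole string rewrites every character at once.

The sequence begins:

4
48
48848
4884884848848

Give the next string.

Applying the rule to each of the 13 symbols of 4884884848848 gives the pieces 48 848 848 48 848 848 48 848 48 848 848 48 848, which concatenate to the answer.

4884884848848848488484884884848848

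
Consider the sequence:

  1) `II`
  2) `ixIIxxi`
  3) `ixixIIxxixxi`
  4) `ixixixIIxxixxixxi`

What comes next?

Each term wraps the previous one in ix on the left and xxi on the right.
So the next term is ix·ixixixIIxxixxixxi·xxi.

ixixixixIIxxixxixxixxi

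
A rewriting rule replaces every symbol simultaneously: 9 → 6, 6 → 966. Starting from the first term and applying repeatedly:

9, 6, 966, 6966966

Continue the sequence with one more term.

96669669666966966

Rewriting each symbol of 6966966: 6→966, 9→6, 6→966, 6→966, 9→6, 6→966, 6→966, which concatenates to 966 6 966 966 6 966 966.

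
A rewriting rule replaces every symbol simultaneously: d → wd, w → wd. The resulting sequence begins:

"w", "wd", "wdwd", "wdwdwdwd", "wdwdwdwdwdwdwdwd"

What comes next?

Rewriting the 16 symbols of wdwdwdwdwdwdwdwd one by one yields wd wd wd wd wd wd wd wd wd wd wd wd wd wd wd wd; concatenated:

wdwdwdwdwdwdwdwdwdwdwdwdwdwdwdwd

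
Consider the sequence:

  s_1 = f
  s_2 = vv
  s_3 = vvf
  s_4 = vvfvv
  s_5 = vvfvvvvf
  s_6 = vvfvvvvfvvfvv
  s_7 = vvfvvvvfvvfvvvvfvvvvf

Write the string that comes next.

vvfvvvvfvvfvvvvfvvvvfvvfvvvvfvvfvv

From term 3 onward, concatenate the last term with the second-to-last: vv·f = vvf, vvf·vv = vvfvv, …
So term 8 is vvfvvvvfvvfvvvvfvvvvf·vvfvvvvfvvfvv.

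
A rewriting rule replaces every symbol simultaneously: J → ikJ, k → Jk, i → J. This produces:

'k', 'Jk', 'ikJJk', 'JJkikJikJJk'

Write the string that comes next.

ikJikJJkJJkikJJJkikJikJJk

Rewriting each symbol of JJkikJikJJk: J→ikJ, J→ikJ, k→Jk, i→J, k→Jk, J→ikJ, i→J, k→Jk, J→ikJ, J→ikJ, k→Jk, which concatenates to ikJ ikJ Jk J Jk ikJ J Jk ikJ ikJ Jk.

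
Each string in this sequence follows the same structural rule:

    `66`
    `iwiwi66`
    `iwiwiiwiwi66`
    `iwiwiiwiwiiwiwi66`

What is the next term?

Every step adds iwiwi at the front: s(k+1) = iwiwi·s(k).
So the next term is iwiwi·iwiwiiwiwiiwiwi66.

iwiwiiwiwiiwiwiiwiwi66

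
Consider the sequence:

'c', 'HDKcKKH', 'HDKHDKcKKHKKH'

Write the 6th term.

Each term wraps the previous one in HDK on the left and KKH on the right.
From HDKHDKcKKHKKH, 3 further steps: HDKHDKcKKHKKH → HDKHDKHDKcKKHKKHKKH → HDKHDKHDKHDKcKKHKKHKKHKKH → (answer).

HDKHDKHDKHDKHDKcKKHKKHKKHKKHKKH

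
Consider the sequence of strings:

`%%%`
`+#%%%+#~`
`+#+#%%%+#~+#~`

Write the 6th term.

+#+#+#+#+#%%%+#~+#~+#~+#~+#~

Every step adds +# to the front and +#~ to the end of the previous string.
From +#+#%%%+#~+#~, 3 further steps: +#+#%%%+#~+#~ → +#+#+#%%%+#~+#~+#~ → +#+#+#+#%%%+#~+#~+#~+#~ → (answer).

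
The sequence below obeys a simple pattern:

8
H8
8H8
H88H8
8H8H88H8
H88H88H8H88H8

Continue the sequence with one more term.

8H8H88H8H88H88H8H88H8

This is a Fibonacci-style word recurrence s(k) = s(k−2)·s(k−1): e.g. 8·H8 = 8H8.
The next term joins 8H8H88H8 and H88H88H8H88H8.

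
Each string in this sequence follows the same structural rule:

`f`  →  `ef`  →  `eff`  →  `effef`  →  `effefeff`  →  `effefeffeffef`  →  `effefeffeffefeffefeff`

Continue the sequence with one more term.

From term 3 onward, concatenate the last term with the second-to-last: ef·f = eff, eff·ef = effef, …
The next term joins effefeffeffefeffefeff and effefeffeffef.

effefeffeffefeffefeffeffefeffeffef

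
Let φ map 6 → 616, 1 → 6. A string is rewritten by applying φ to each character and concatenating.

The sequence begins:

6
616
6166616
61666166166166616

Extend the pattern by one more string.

61666166166166616616661661666166166166616

Replace each of the 17 characters of 61666166166166616 in place — 616 6 616 616 616 6 616 616 6 616 616 6 616 616 616 6 616 — and concatenate.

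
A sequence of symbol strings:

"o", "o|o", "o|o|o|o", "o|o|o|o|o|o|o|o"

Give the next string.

o|o|o|o|o|o|o|o|o|o|o|o|o|o|o|o

Each string is two copies of the previous one joined by '|'.
One more doubling of o|o|o|o|o|o|o|o gives the answer.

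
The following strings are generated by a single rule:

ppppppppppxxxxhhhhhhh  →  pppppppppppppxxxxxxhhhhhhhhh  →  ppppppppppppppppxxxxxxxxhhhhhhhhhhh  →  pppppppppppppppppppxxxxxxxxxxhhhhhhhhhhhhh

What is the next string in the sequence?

ppppppppppppppppppppppxxxxxxxxxxxxhhhhhhhhhhhhhhh

Reading off run lengths: p runs 10, 13, 16, 19; x runs 4, 6, 8, 10; h runs 7, 9, 11, 13 — each is linear in n, where the shown terms are n = 3, 4, 5, 6.
At n = 7 the blocks have lengths 22, 12, 15.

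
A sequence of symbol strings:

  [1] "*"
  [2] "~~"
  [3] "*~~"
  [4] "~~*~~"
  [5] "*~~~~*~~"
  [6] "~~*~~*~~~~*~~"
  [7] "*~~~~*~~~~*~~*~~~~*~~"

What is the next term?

~~*~~*~~~~*~~*~~~~*~~~~*~~*~~~~*~~

Each term (from the third on) is the two preceding terms concatenated in order: term 3 = *·~~ = *~~.
Continuing: ~~*~~*~~~~*~~ · *~~~~*~~~~*~~*~~~~*~~ gives term 8.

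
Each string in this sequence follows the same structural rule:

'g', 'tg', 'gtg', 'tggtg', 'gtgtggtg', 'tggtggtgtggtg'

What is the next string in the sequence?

gtgtggtgtggtggtgtggtg

From term 3 onward, concatenate the second-to-last term with the last: g·tg = gtg, tg·gtg = tggtg, …
Continuing: gtgtggtg · tggtggtgtggtg gives term 7.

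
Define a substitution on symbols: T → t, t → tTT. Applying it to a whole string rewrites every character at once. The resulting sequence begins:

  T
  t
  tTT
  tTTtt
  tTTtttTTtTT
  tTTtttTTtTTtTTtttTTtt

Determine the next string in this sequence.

Applying the rule to each of the 21 symbols of tTTtttTTtTTtTTtttTTtt gives the pieces tTT t t tTT tTT tTT t t tTT t t tTT t t tTT tTT tTT t t tTT tTT, which concatenate to the answer.

tTTtttTTtTTtTTtttTTtttTTtttTTtTTtTTtttTTtTT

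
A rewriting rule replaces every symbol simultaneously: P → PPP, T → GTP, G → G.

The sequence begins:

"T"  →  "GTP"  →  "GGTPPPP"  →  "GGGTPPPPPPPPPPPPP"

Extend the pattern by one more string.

Rewriting the 17 symbols of GGGTPPPPPPPPPPPPP one by one yields G G G GTP PPP PPP PPP PPP PPP PPP PPP PPP PPP PPP PPP PPP PPP; concatenated:

GGGGTPPPPPPPPPPPPPPPPPPPPPPPPPPPPPPPPPPPPPPPP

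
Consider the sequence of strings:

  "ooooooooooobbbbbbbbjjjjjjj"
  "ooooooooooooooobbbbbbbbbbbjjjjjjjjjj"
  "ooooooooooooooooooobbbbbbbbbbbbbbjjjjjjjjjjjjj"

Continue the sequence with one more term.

ooooooooooooooooooooooobbbbbbbbbbbbbbbbbjjjjjjjjjjjjjjjj

Each string has the form o^{4n+3} b^{3n+2} j^{3n+1}, where the shown terms are n = 2, 3, 4.
At n = 5 the blocks have lengths 23, 17, 16.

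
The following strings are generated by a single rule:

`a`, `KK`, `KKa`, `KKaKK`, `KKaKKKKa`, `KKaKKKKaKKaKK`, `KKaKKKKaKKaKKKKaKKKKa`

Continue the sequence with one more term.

KKaKKKKaKKaKKKKaKKKKaKKaKKKKaKKaKK

From term 3 onward, concatenate the last term with the second-to-last: KK·a = KKa, KKa·KK = KKaKK, …
So term 8 is KKaKKKKaKKaKKKKaKKKKa·KKaKKKKaKKaKK.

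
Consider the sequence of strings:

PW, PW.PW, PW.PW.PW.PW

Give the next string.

PW.PW.PW.PW.PW.PW.PW.PW

Each string is two copies of the previous one joined by '.'.
So the next term is two copies of PW.PW.PW.PW with '.' between the halves.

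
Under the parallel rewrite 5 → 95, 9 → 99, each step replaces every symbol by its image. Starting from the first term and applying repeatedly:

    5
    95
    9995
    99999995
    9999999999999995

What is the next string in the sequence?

Replace each of the 16 characters of 9999999999999995 in place — 99 99 99 99 99 99 99 99 99 99 99 99 99 99 99 95 — and concatenate.

99999999999999999999999999999995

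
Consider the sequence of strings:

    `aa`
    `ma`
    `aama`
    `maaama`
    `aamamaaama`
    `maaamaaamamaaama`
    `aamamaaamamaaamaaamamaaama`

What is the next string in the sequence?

This is a Fibonacci-style word recurrence s(k) = s(k−2)·s(k−1): e.g. aa·ma = aama.
The next term joins maaamaaamamaaama and aamamaaamamaaamaaamamaaama.

maaamaaamamaaamaaamamaaamamaaamaaamamaaama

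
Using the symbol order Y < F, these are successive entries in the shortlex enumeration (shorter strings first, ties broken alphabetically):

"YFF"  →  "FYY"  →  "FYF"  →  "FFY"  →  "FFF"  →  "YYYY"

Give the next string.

Treat YYYY as a base-2 numeral over the given alphabet and add one, carrying through any trailing F's.

YYYF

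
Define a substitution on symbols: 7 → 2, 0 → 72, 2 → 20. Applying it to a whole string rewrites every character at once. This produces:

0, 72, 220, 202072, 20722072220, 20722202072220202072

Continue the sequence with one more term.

2072220202072207222020207220722072220

Applying the rule to each of the 20 symbols of 20722202072220202072 gives the pieces 20 72 2 20 20 20 72 20 72 2 20 20 20 72 20 72 20 72 2 20, which concatenate to the answer.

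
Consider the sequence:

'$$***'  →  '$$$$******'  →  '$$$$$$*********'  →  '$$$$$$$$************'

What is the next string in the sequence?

$$$$$$$$$$***************

Term n consists of 2n $'s, followed by 3n *'s (n = 1, 2, …).
For the next term, n = 5, so the run lengths are 10, 15.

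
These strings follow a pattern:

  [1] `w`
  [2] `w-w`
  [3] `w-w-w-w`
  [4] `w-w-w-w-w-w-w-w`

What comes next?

s(k+1) = s(k)·-·s(k) — each term doubles the last with '-' between the halves.
Doubling w-w-w-w-w-w-w-w with '-' between the halves:

w-w-w-w-w-w-w-w-w-w-w-w-w-w-w-w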